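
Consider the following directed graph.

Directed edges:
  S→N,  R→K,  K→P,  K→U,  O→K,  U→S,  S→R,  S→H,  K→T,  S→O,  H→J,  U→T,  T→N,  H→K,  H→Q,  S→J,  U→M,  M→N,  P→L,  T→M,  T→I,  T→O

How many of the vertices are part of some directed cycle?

7

A vertex is on a directed cycle iff it belongs to a strongly connected component of size ≥ 2 (or has a self-loop).
The vertices on cycles are {H, K, O, R, S, T, U} — 7 in total.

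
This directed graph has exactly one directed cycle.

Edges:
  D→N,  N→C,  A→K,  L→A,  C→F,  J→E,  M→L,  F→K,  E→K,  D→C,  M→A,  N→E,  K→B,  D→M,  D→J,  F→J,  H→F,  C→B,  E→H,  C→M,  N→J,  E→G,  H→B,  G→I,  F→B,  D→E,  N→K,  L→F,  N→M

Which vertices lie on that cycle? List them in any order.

E, F, H, J

DFS with gray/black marking from J:
J gray
  E gray
    K gray
      B gray
      B black
    K black
    G gray
      I gray
      I black
    G black
    H gray
      H→B: B black — skip
      F gray
        F→J: J is gray → back edge
Back edge closes the cycle J → E → H → F → J; its vertices are {E, F, H, J}.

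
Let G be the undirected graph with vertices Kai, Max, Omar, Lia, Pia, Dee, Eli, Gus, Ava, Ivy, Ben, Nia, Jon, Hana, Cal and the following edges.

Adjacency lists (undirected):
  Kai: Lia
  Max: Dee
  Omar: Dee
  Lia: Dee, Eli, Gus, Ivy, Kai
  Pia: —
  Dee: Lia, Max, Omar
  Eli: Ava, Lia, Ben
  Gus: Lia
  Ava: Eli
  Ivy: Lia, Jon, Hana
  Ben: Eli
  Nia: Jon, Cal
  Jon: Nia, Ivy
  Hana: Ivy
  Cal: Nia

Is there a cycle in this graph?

DFS, tracking each vertex's parent; an edge to a visited non-parent vertex closes a cycle.
Start from Max:
visit Max (parent –)
  visit Dee (parent Max)
    visit Lia (parent Dee)
      Lia–Dee: parent, skip
      visit Eli (parent Lia)
        visit Ava (parent Eli)
          Ava–Eli: parent, skip
        Eli–Lia: parent, skip
        visit Ben (parent Eli)
          Ben–Eli: parent, skip
      visit Gus (parent Lia)
        Gus–Lia: parent, skip
      visit Ivy (parent Lia)
        Ivy–Lia: parent, skip
        visit Jon (parent Ivy)
          visit Nia (parent Jon)
            Nia–Jon: parent, skip
            visit Cal (parent Nia)
              Cal–Nia: parent, skip
          Jon–Ivy: parent, skip
        visit Hana (parent Ivy)
          Hana–Ivy: parent, skip
      visit Kai (parent Lia)
        Kai–Lia: parent, skip
    Dee–Max: parent, skip
    visit Omar (parent Dee)
      Omar–Dee: parent, skip
visit Pia (parent –)
No non-parent visited neighbor found — the graph is a forest.

No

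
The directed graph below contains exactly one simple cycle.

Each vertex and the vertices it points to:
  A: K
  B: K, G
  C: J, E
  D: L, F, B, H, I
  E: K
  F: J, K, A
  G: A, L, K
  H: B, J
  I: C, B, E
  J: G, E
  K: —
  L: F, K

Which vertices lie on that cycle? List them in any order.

DFS with gray/black marking from L:
L gray
  F gray
    J gray
      G gray
        A gray
          K gray
          K black
        A black
        G→L: L is gray → back edge
Back edge closes the cycle L → F → J → G → L; its vertices are {F, G, J, L}.

F, G, J, L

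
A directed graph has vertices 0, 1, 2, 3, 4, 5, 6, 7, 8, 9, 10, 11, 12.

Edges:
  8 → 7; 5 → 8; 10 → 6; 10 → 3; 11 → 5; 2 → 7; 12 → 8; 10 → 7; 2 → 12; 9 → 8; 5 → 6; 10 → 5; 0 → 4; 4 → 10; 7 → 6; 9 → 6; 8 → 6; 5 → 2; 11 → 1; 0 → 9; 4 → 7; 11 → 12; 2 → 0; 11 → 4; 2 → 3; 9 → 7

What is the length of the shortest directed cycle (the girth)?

5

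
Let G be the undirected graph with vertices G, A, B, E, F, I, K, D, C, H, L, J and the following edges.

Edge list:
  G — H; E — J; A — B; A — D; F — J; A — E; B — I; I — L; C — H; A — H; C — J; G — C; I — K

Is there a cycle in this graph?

DFS, tracking each vertex's parent; an edge to a visited non-parent vertex closes a cycle.
Start from I:
visit I (parent –)
  visit L (parent I)
    L–I: parent, skip
  visit K (parent I)
    K–I: parent, skip
  visit B (parent I)
    B–I: parent, skip
    visit A (parent B)
      visit H (parent A)
        H–A: parent, skip
        visit G (parent H)
          G–H: parent, skip
          visit C (parent G)
            C–G: parent, skip
            C–H: H visited and ≠ parent → cycle
Cycle: H – G – C – H.

Yes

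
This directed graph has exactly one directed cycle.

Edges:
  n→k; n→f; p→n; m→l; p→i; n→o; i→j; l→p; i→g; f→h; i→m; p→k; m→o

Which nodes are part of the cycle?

DFS with gray/black marking from p:
p gray
  k gray
  k black
  i gray
    m gray
      l gray
        l→p: p is gray → back edge
Back edge closes the cycle p → i → m → l → p; its vertices are {i, l, m, p}.

i, l, m, p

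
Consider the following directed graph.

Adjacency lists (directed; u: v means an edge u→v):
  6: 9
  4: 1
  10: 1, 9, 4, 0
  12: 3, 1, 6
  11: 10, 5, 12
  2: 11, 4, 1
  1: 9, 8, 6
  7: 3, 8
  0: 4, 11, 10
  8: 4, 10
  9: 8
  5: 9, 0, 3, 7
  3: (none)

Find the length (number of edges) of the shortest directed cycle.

2

For each vertex v, BFS finds the shortest path from v back to v.
The shortest such closed walk is 0 → 10 → 0, length 2.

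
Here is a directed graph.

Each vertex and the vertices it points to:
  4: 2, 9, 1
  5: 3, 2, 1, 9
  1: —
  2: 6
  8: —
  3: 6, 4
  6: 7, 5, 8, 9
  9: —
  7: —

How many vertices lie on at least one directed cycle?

5

A vertex is on a directed cycle iff it belongs to a strongly connected component of size ≥ 2 (or has a self-loop).
The vertices on cycles are {2, 3, 4, 5, 6} — 5 in total.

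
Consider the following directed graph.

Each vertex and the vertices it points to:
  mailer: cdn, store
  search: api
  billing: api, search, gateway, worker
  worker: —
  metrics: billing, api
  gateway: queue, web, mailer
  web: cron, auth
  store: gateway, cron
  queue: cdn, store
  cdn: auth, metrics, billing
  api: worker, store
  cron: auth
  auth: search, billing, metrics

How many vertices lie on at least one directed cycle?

12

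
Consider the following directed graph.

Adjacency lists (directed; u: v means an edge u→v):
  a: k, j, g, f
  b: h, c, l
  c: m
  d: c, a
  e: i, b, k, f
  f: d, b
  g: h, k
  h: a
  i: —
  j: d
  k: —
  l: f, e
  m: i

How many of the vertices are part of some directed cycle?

9

A vertex is on a directed cycle iff it belongs to a strongly connected component of size ≥ 2 (or has a self-loop).
The vertices on cycles are {a, b, d, e, f, g, h, j, l} — 9 in total.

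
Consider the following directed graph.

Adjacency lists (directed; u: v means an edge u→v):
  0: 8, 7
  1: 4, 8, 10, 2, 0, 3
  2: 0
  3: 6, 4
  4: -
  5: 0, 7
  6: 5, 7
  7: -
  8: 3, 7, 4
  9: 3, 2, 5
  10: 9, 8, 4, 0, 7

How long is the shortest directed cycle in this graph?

5

For each vertex v, BFS finds the shortest path from v back to v.
The shortest such closed walk is 8 → 3 → 6 → 5 → 0 → 8, length 5.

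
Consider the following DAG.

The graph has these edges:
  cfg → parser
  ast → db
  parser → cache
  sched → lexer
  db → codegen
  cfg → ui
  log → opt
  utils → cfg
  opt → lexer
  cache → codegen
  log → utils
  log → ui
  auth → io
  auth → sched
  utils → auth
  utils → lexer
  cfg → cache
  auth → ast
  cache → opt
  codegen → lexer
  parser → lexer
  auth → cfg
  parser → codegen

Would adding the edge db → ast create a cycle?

Adding db→ast creates a cycle iff ast can already reach db.
Path from ast: ast → db.
So ast → … → db → ast is a cycle.

Yes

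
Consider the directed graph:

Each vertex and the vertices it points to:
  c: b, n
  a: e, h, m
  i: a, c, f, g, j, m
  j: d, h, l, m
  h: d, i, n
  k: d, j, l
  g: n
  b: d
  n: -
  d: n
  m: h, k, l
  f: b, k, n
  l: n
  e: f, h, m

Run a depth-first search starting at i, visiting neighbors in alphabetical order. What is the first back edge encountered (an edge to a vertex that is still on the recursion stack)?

DFS from i (visiting neighbors in alphabetical order); mark gray on enter, black on exit:
i gray
  a gray
    e gray
      f gray
        b gray
          d gray
            n gray
            n black
          d black
        b black
        k gray
          k→d: d black — skip
          j gray
            j→d: d black — skip
            h gray
              h→d: d black — skip
              h→i: i is gray → back edge
First back edge: h → i.

h→i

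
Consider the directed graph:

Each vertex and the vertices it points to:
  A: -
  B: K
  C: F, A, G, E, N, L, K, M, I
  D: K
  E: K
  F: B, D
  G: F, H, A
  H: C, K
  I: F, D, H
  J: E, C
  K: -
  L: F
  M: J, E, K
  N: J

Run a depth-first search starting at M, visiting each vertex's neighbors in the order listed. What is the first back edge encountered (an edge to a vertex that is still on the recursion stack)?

H->C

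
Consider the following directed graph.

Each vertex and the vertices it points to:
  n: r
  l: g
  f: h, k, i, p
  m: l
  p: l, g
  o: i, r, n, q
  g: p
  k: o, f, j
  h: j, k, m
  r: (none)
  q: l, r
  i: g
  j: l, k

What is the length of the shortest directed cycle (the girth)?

For each vertex v, BFS finds the shortest path from v back to v.
The shortest such closed walk is f → k → f, length 2.

2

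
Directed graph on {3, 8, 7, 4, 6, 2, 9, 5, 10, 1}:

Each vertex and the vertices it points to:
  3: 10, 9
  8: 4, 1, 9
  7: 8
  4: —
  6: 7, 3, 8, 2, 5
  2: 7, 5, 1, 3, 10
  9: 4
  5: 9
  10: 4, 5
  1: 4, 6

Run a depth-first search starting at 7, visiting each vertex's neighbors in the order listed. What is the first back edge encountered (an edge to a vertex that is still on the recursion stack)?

DFS from 7 (visiting each vertex's neighbors in the order listed); mark gray on enter, black on exit:
7 gray
  8 gray
    4 gray
    4 black
    1 gray
      1→4: 4 black — skip
      6 gray
        6→7: 7 is gray → back edge
First back edge: 6 → 7.

6->7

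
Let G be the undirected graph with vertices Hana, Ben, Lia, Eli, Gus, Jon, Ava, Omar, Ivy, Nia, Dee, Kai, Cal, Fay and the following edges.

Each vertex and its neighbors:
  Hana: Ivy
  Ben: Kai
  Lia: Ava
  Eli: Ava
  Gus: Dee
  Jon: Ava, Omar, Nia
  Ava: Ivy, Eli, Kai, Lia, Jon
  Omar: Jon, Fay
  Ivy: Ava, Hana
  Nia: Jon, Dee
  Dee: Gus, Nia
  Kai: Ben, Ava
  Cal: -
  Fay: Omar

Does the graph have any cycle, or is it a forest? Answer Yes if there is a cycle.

No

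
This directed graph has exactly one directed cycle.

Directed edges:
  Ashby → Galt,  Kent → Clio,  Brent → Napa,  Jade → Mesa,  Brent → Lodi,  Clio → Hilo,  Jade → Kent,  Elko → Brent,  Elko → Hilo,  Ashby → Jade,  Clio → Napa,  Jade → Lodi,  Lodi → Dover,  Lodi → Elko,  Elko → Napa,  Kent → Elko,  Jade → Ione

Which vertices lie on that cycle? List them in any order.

Elko, Lodi, Brent

DFS with gray/black marking from Lodi:
Lodi gray
  Elko gray
    Brent gray
      Brent→Lodi: Lodi is gray → back edge
Back edge closes the cycle Lodi → Elko → Brent → Lodi; its vertices are {Elko, Lodi, Brent}.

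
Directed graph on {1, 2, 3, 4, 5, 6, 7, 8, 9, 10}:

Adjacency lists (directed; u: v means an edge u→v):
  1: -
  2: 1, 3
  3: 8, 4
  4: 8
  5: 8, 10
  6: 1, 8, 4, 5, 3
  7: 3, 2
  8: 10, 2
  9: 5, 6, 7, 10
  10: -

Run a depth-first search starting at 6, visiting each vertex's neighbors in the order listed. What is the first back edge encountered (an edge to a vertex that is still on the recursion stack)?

DFS from 6 (visiting each vertex's neighbors in the order listed); mark gray on enter, black on exit:
6 gray
  1 gray
  1 black
  8 gray
    10 gray
    10 black
    2 gray
      2→1: 1 black — skip
      3 gray
        3→8: 8 is gray → back edge
First back edge: 3 → 8.

3->8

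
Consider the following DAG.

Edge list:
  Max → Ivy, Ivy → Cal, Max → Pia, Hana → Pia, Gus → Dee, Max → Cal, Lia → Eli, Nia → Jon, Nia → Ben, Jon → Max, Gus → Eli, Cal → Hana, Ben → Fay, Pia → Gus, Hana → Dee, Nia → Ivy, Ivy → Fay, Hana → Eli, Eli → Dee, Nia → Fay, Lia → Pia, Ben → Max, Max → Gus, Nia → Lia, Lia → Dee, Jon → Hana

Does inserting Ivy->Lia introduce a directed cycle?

No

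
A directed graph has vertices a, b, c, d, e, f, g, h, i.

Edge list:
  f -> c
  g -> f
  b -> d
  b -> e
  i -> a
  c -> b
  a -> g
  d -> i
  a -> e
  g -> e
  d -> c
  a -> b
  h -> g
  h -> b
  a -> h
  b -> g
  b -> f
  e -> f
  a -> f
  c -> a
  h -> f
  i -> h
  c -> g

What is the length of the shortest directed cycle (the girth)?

3

For each vertex v, BFS finds the shortest path from v back to v.
The shortest such closed walk is d → c → b → d, length 3.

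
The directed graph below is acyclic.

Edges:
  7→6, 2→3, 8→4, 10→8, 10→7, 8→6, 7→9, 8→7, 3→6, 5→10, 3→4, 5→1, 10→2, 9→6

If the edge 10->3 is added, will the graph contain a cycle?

Adding 10→3 creates a cycle iff 3 can already reach 10.
Explore from 3: no path reaches 10. The graph stays acyclic.

No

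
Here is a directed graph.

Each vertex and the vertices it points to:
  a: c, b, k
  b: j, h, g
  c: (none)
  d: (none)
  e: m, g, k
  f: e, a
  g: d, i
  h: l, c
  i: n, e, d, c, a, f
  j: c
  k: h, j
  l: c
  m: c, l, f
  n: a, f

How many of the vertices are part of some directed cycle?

8

A vertex is on a directed cycle iff it belongs to a strongly connected component of size ≥ 2 (or has a self-loop).
The vertices on cycles are {a, b, e, f, g, i, m, n} — 8 in total.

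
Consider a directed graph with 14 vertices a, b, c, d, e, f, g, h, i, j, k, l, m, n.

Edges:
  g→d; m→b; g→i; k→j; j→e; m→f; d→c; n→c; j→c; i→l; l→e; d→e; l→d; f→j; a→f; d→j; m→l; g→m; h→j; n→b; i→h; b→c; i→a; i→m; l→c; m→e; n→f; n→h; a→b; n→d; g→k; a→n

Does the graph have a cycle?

No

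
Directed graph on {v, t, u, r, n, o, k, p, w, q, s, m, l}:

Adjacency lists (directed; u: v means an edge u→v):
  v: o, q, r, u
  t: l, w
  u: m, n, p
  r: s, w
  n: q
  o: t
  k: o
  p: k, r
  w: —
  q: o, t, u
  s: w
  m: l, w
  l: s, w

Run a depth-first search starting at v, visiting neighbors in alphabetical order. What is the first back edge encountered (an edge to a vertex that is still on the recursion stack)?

n→q

DFS from v (visiting neighbors in alphabetical order); mark gray on enter, black on exit:
v gray
  o gray
    t gray
      l gray
        s gray
          w gray
          w black
        s black
        l→w: w black — skip
      l black
      t→w: w black — skip
    t black
  o black
  q gray
    q→o: o black — skip
    q→t: t black — skip
    u gray
      m gray
        m→l: l black — skip
        m→w: w black — skip
      m black
      n gray
        n→q: q is gray → back edge
First back edge: n → q.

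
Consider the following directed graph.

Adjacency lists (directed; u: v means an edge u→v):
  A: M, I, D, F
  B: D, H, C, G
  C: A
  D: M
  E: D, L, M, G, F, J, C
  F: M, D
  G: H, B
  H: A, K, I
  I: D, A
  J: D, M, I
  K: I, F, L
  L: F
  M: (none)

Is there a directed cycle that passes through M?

No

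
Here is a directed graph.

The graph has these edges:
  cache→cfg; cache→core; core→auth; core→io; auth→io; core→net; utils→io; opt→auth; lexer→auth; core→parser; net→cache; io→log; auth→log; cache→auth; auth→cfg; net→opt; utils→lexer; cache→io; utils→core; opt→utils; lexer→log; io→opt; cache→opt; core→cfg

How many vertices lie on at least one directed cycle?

8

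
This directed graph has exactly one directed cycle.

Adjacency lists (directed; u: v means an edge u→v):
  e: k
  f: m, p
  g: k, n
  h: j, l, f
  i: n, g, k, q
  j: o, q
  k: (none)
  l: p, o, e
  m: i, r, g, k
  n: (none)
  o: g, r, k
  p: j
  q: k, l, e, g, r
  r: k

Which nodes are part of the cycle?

j, l, p, q

DFS with gray/black marking from p:
p gray
  j gray
    o gray
      g gray
        k gray
        k black
        n gray
        n black
      g black
      r gray
        r→k: k black — skip
      r black
      o→k: k black — skip
    o black
    q gray
      q→k: k black — skip
      l gray
        l→p: p is gray → back edge
Back edge closes the cycle p → j → q → l → p; its vertices are {j, l, p, q}.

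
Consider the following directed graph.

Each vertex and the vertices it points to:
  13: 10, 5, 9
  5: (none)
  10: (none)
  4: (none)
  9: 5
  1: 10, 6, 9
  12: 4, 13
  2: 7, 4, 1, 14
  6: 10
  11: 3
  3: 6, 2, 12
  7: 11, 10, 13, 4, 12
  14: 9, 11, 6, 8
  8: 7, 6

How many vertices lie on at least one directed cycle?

6

A vertex is on a directed cycle iff it belongs to a strongly connected component of size ≥ 2 (or has a self-loop).
The vertices on cycles are {2, 3, 7, 8, 11, 14} — 6 in total.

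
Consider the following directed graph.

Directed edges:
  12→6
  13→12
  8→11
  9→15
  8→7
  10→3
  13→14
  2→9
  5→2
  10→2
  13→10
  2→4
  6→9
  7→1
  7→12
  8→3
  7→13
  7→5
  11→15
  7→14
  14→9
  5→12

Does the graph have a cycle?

No

DFS with white/gray/black marking, starting from 5:
5 gray
  2 gray
    4 gray
    4 black
    9 gray
      15 gray
      15 black
    9 black
  2 black
  12 gray
    6 gray
      6→9: 9 black — skip
    6 black
  12 black
5 black
13 gray
  13→12: 12 black — skip
  14 gray
    14→9: 9 black — skip
  14 black
  10 gray
    10→2: 2 black — skip
    3 gray
    3 black
  10 black
13 black
7 gray
  7→14: 14 black — skip
  7→13: 13 black — skip
  7→5: 5 black — skip
  7→12: 12 black — skip
  1 gray
  1 black
7 black
11 gray
  11→15: 15 black — skip
11 black
8 gray
  8→3: 3 black — skip
  8→11: 11 black — skip
  8→7: 7 black — skip
8 black
Every edge goes to a white or black vertex — no back edge, so the graph is acyclic.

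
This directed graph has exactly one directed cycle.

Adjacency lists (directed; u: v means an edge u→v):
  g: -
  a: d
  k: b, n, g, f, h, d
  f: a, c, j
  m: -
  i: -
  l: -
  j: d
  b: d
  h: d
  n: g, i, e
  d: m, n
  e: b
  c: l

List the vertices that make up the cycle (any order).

b, d, e, n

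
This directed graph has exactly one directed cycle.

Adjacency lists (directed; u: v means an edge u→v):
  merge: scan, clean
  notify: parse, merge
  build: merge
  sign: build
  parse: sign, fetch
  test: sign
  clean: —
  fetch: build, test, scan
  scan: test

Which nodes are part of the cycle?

scan, sign, test, build, merge

DFS with gray/black marking from merge:
merge gray
  scan gray
    test gray
      sign gray
        build gray
          build→merge: merge is gray → back edge
Back edge closes the cycle merge → scan → test → sign → build → merge; its vertices are {scan, sign, test, build, merge}.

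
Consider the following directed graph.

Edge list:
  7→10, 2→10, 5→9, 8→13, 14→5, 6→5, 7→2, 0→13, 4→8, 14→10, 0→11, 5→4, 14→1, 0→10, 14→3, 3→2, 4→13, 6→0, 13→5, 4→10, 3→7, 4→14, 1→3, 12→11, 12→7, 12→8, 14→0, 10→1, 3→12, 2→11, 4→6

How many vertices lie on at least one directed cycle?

13

A vertex is on a directed cycle iff it belongs to a strongly connected component of size ≥ 2 (or has a self-loop).
The vertices on cycles are {0, 1, 2, 3, 4, 5, 6, 7, 8, 10, 12, 13, 14} — 13 in total.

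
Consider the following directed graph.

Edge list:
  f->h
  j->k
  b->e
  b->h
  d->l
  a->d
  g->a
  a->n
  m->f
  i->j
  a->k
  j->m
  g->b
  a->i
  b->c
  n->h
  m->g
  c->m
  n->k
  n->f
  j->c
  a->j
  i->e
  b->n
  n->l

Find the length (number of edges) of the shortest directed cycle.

4

For each vertex v, BFS finds the shortest path from v back to v.
The shortest such closed walk is c → m → g → b → c, length 4.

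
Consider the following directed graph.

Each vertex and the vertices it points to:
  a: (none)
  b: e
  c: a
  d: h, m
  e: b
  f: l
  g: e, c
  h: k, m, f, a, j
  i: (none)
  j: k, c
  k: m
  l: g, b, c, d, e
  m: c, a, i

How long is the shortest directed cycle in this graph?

2

For each vertex v, BFS finds the shortest path from v back to v.
The shortest such closed walk is b → e → b, length 2.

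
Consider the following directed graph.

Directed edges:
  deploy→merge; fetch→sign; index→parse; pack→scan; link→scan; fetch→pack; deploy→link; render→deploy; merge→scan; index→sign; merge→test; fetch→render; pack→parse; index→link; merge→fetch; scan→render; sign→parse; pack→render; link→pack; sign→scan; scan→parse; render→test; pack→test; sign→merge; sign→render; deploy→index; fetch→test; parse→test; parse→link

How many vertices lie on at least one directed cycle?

10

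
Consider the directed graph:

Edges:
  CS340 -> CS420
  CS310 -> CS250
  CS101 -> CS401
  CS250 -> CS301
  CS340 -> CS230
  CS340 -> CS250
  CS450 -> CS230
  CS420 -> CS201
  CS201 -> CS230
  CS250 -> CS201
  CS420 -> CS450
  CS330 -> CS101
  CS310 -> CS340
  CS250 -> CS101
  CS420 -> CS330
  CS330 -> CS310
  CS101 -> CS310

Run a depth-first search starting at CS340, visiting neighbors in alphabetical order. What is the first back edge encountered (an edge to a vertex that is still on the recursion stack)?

CS310→CS250

DFS from CS340 (visiting neighbors in alphabetical order); mark gray on enter, black on exit:
CS340 gray
  CS230 gray
  CS230 black
  CS250 gray
    CS101 gray
      CS310 gray
        CS310→CS250: CS250 is gray → back edge
First back edge: CS310 → CS250.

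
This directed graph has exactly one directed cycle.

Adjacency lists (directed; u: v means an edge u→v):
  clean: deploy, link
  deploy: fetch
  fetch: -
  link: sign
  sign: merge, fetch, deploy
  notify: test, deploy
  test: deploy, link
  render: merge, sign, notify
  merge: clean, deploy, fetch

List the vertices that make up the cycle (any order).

link, sign, clean, merge

DFS with gray/black marking from merge:
merge gray
  clean gray
    deploy gray
      fetch gray
      fetch black
    deploy black
    link gray
      sign gray
        sign→merge: merge is gray → back edge
Back edge closes the cycle merge → clean → link → sign → merge; its vertices are {link, sign, clean, merge}.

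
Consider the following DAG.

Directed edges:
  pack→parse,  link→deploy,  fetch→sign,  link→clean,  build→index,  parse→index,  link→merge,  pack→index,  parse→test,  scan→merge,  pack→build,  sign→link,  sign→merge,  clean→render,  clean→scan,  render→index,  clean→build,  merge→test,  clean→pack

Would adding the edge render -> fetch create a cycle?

Yes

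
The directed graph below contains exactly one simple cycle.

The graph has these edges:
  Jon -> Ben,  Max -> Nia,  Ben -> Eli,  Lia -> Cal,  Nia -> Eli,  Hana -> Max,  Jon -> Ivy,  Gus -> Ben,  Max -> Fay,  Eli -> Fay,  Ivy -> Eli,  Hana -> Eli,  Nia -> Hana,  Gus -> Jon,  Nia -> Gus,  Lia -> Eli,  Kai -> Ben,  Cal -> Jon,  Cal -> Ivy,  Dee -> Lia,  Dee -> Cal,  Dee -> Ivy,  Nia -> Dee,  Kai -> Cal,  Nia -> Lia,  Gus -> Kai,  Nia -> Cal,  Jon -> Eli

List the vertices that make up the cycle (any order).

DFS with gray/black marking from Nia:
Nia gray
  Cal gray
    Jon gray
      Ben gray
        Eli gray
          Fay gray
          Fay black
        Eli black
      Ben black
      Jon→Eli: Eli black — skip
      Ivy gray
        Ivy→Eli: Eli black — skip
      Ivy black
    Jon black
    Cal→Ivy: Ivy black — skip
  Cal black
  Gus gray
    Gus→Jon: Jon black — skip
    Gus→Ben: Ben black — skip
    Kai gray
      Kai→Cal: Cal black — skip
      Kai→Ben: Ben black — skip
    Kai black
  Gus black
  Hana gray
    Hana→Eli: Eli black — skip
    Max gray
      Max→Fay: Fay black — skip
      Max→Nia: Nia is gray → back edge
Back edge closes the cycle Nia → Hana → Max → Nia; its vertices are {Max, Nia, Hana}.

Max, Nia, Hana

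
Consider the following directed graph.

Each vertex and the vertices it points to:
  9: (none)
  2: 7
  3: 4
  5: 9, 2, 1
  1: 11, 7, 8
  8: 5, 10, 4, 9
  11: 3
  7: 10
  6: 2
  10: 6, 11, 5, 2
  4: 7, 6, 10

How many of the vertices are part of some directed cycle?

A vertex is on a directed cycle iff it belongs to a strongly connected component of size ≥ 2 (or has a self-loop).
The vertices on cycles are {1, 2, 3, 4, 5, 6, 7, 8, 10, 11} — 10 in total.

10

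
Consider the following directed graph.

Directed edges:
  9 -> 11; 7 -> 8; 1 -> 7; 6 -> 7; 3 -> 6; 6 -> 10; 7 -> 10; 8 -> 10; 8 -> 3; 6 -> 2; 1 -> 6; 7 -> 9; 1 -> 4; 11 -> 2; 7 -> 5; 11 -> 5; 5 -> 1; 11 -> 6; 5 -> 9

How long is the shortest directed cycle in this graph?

For each vertex v, BFS finds the shortest path from v back to v.
The shortest such closed walk is 1 → 7 → 5 → 1, length 3.

3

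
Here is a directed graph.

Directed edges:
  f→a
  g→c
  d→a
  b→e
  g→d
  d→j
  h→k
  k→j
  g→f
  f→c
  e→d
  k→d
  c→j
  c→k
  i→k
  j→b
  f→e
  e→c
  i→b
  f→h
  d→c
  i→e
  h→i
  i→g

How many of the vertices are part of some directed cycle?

10

A vertex is on a directed cycle iff it belongs to a strongly connected component of size ≥ 2 (or has a self-loop).
The vertices on cycles are {b, c, d, e, f, g, h, i, j, k} — 10 in total.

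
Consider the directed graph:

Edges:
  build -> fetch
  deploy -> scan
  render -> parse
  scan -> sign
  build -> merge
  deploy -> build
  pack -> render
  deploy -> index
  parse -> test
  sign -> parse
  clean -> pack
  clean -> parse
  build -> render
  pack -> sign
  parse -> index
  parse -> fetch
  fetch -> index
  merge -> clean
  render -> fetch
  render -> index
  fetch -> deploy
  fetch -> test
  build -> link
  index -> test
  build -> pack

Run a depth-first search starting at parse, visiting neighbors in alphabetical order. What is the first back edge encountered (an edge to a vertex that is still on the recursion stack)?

build→fetch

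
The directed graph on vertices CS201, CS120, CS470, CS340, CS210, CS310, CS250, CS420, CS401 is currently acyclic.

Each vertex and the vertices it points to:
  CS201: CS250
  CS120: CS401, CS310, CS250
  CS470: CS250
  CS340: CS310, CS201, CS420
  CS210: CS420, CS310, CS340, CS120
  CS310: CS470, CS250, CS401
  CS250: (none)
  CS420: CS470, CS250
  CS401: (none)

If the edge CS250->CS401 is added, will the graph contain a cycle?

Adding CS250→CS401 creates a cycle iff CS401 can already reach CS250.
Explore from CS401: no path reaches CS250. The graph stays acyclic.

No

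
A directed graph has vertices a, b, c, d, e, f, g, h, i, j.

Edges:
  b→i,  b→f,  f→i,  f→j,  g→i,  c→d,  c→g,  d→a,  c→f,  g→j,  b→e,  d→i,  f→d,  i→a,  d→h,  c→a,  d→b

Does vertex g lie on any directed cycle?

No

g lies on a cycle iff there is a path from g back to itself.
Exploring from g, it never reaches itself; equivalently, its strongly connected component is a singleton.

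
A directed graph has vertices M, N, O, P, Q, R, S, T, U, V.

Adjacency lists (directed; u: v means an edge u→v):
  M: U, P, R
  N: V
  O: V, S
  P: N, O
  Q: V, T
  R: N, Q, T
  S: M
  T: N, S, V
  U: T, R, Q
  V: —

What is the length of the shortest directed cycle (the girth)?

4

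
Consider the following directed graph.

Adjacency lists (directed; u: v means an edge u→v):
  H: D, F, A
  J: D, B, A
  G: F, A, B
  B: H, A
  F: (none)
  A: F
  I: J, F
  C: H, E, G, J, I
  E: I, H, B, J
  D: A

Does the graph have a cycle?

DFS with white/gray/black marking, starting from C:
C gray
  H gray
    D gray
      A gray
        F gray
        F black
      A black
    D black
    H→F: F black — skip
    H→A: A black — skip
  H black
  E gray
    I gray
      J gray
        J→D: D black — skip
        B gray
          B→H: H black — skip
          B→A: A black — skip
        B black
        J→A: A black — skip
      J black
      I→F: F black — skip
    I black
    E→H: H black — skip
    E→B: B black — skip
    E→J: J black — skip
  E black
  G gray
    G→F: F black — skip
    G→A: A black — skip
    G→B: B black — skip
  G black
  C→J: J black — skip
  C→I: I black — skip
C black
Every edge goes to a white or black vertex — no back edge, so the graph is acyclic.

No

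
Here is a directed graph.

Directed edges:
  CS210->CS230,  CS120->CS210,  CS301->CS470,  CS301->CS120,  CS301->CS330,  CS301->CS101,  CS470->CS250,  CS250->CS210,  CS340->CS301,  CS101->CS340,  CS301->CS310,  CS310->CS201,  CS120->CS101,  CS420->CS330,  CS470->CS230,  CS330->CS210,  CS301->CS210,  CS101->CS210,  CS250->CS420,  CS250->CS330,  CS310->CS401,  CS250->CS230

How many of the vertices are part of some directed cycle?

A vertex is on a directed cycle iff it belongs to a strongly connected component of size ≥ 2 (or has a self-loop).
The vertices on cycles are {CS101, CS120, CS301, CS340} — 4 in total.

4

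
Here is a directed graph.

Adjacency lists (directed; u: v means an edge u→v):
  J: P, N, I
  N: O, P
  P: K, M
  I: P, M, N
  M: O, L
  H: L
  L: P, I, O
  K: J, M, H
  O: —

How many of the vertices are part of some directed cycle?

A vertex is on a directed cycle iff it belongs to a strongly connected component of size ≥ 2 (or has a self-loop).
The vertices on cycles are {H, I, J, K, L, M, N, P} — 8 in total.

8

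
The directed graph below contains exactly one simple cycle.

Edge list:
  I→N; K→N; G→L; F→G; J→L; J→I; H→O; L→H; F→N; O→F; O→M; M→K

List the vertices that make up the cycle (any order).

F, G, H, L, O

DFS with gray/black marking from L:
L gray
  H gray
    O gray
      F gray
        G gray
          G→L: L is gray → back edge
Back edge closes the cycle L → H → O → F → G → L; its vertices are {F, G, H, L, O}.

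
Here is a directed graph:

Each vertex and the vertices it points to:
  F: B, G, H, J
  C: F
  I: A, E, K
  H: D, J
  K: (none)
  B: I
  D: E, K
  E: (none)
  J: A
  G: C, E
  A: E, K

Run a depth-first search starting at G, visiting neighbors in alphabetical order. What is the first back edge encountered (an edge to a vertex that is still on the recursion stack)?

F->G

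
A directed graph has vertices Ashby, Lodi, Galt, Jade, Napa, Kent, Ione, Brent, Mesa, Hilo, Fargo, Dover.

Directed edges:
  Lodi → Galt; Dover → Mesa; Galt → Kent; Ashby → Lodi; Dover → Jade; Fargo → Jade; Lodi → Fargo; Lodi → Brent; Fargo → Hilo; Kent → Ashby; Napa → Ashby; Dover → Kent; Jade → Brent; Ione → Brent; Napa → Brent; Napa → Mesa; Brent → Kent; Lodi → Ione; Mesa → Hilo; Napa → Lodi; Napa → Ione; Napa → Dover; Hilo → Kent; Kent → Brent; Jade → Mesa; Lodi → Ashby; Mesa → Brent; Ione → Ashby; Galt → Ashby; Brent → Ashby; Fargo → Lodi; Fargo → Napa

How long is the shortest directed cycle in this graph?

2

For each vertex v, BFS finds the shortest path from v back to v.
The shortest such closed walk is Lodi → Ashby → Lodi, length 2.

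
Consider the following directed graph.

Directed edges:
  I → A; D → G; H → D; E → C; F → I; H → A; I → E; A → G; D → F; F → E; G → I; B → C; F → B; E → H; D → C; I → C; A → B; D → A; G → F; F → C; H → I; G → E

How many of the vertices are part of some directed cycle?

7

A vertex is on a directed cycle iff it belongs to a strongly connected component of size ≥ 2 (or has a self-loop).
The vertices on cycles are {A, D, E, F, G, H, I} — 7 in total.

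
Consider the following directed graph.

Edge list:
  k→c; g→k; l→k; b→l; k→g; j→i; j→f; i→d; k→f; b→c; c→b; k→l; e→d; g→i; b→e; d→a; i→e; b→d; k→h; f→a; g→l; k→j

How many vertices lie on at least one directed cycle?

5

A vertex is on a directed cycle iff it belongs to a strongly connected component of size ≥ 2 (or has a self-loop).
The vertices on cycles are {b, c, g, k, l} — 5 in total.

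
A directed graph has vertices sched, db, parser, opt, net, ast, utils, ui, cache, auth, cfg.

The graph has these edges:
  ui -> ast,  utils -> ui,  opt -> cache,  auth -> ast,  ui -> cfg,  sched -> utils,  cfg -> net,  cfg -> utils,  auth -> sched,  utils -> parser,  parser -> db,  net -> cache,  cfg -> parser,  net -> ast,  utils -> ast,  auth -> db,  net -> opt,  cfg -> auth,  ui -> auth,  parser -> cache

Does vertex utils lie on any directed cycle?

Yes

utils is on a cycle iff utils can reach itself via ≥1 edge.
utils → ui → cfg → utils — yes.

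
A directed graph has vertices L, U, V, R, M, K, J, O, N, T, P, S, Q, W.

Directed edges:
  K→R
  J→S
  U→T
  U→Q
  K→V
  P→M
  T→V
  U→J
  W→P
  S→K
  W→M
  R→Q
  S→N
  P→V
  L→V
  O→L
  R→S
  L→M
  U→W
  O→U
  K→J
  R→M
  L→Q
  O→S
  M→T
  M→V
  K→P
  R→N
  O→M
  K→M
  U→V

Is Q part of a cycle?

Q lies on a cycle iff there is a path from Q back to itself.
Exploring from Q, it never reaches itself; equivalently, its strongly connected component is a singleton.

No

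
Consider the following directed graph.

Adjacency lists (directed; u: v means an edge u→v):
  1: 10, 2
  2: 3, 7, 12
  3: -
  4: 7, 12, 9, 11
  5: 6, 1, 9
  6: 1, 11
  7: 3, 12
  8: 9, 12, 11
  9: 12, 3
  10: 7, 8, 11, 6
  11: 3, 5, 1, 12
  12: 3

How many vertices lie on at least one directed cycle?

A vertex is on a directed cycle iff it belongs to a strongly connected component of size ≥ 2 (or has a self-loop).
The vertices on cycles are {1, 5, 6, 8, 10, 11} — 6 in total.

6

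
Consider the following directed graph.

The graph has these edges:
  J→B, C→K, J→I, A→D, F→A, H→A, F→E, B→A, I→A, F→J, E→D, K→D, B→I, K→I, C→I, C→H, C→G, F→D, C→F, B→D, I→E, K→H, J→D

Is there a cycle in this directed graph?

DFS with white/gray/black marking, starting from G:
G gray
G black
J gray
  D gray
  D black
  I gray
    E gray
      E→D: D black — skip
    E black
    A gray
      A→D: D black — skip
    A black
  I black
  B gray
    B→A: A black — skip
    B→I: I black — skip
    B→D: D black — skip
  B black
J black
H gray
  H→A: A black — skip
H black
C gray
  C→G: G black — skip
  C→I: I black — skip
  F gray
    F→D: D black — skip
    F→A: A black — skip
    F→J: J black — skip
    F→E: E black — skip
  F black
  K gray
    K→I: I black — skip
    K→D: D black — skip
    K→H: H black — skip
  K black
  C→H: H black — skip
C black
Every edge goes to a white or black vertex — no back edge, so the graph is acyclic.

No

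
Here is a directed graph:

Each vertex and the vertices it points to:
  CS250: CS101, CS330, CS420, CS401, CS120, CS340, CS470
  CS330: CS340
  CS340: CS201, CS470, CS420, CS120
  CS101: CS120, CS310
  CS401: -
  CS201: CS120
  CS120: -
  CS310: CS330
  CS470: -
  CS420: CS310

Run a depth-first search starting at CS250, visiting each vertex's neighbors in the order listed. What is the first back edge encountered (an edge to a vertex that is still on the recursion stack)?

CS420->CS310

DFS from CS250 (visiting each vertex's neighbors in the order listed); mark gray on enter, black on exit:
CS250 gray
  CS101 gray
    CS120 gray
    CS120 black
    CS310 gray
      CS330 gray
        CS340 gray
          CS201 gray
            CS201→CS120: CS120 black — skip
          CS201 black
          CS470 gray
          CS470 black
          CS420 gray
            CS420→CS310: CS310 is gray → back edge
First back edge: CS420 → CS310.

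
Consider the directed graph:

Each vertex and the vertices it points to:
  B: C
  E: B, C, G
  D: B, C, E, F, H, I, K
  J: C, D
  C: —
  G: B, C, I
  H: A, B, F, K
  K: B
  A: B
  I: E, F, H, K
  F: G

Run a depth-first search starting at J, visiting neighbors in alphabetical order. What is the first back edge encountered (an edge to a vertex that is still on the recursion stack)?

I->E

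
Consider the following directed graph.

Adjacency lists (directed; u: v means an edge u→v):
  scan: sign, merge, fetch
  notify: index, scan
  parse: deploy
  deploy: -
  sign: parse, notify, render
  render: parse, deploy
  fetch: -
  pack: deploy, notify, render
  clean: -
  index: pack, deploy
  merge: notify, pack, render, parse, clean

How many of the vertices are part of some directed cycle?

A vertex is on a directed cycle iff it belongs to a strongly connected component of size ≥ 2 (or has a self-loop).
The vertices on cycles are {pack, scan, sign, index, merge, notify} — 6 in total.

6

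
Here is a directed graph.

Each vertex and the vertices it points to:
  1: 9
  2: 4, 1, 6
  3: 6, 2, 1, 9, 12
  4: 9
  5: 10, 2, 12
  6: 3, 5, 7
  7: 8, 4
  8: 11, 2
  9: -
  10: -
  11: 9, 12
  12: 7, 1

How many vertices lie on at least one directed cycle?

A vertex is on a directed cycle iff it belongs to a strongly connected component of size ≥ 2 (or has a self-loop).
The vertices on cycles are {2, 3, 5, 6, 7, 8, 11, 12} — 8 in total.

8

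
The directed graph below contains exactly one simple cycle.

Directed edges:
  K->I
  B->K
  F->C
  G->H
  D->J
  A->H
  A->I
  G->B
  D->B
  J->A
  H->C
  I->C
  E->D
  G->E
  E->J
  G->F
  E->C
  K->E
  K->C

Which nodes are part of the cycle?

B, D, E, K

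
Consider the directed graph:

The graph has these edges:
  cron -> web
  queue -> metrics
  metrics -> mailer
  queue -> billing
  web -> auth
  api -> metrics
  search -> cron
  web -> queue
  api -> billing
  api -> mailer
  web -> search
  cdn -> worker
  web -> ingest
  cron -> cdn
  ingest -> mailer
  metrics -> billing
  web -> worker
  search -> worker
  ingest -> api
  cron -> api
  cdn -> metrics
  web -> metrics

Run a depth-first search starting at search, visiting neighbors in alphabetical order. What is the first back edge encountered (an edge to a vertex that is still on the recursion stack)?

web->search

DFS from search (visiting neighbors in alphabetical order); mark gray on enter, black on exit:
search gray
  cron gray
    api gray
      billing gray
      billing black
      mailer gray
      mailer black
      metrics gray
        metrics→billing: billing black — skip
        metrics→mailer: mailer black — skip
      metrics black
    api black
    cdn gray
      cdn→metrics: metrics black — skip
      worker gray
      worker black
    cdn black
    web gray
      auth gray
      auth black
      ingest gray
        ingest→api: api black — skip
        ingest→mailer: mailer black — skip
      ingest black
      web→metrics: metrics black — skip
      queue gray
        queue→billing: billing black — skip
        queue→metrics: metrics black — skip
      queue black
      web→search: search is gray → back edge
First back edge: web → search.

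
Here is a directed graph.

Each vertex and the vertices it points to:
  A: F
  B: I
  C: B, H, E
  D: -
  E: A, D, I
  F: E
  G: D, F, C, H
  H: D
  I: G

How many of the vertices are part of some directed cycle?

7

A vertex is on a directed cycle iff it belongs to a strongly connected component of size ≥ 2 (or has a self-loop).
The vertices on cycles are {A, B, C, E, F, G, I} — 7 in total.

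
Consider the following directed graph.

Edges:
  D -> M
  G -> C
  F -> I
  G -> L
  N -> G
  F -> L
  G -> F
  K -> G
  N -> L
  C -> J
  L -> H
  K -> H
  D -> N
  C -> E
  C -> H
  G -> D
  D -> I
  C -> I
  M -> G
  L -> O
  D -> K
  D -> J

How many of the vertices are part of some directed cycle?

5

A vertex is on a directed cycle iff it belongs to a strongly connected component of size ≥ 2 (or has a self-loop).
The vertices on cycles are {D, G, K, M, N} — 5 in total.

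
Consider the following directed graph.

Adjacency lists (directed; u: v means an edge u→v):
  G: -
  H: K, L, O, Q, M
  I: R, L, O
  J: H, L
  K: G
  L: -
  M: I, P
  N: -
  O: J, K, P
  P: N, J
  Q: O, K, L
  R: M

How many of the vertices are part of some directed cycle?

8

A vertex is on a directed cycle iff it belongs to a strongly connected component of size ≥ 2 (or has a self-loop).
The vertices on cycles are {H, I, J, M, O, P, Q, R} — 8 in total.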